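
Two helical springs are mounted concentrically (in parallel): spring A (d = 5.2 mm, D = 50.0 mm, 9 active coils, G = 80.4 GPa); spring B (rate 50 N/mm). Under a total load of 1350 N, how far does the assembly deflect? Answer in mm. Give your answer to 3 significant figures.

23.9 mm

k_A = Gd⁴/(8D³N_a) = (80.4×10³)(5.2⁴)/(8·50.0³·9) = 6.5317 N/mm
Parallel: k_eq = 6.5317 + 50 = 56.532 N/mm
δ = F/k_eq = 1350/56.532 = 23.88 mm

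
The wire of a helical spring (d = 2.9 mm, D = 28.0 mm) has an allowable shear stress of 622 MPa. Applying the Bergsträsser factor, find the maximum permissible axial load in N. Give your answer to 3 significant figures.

C = D/d = 28.0/2.9 = 9.6552
K_B = (4C+2)/(4C−3) = 40.621/35.621 = 1.1404
τ_max = K·8FD/(πd³) → F_max = τ_allow·πd³/(8DK)
F_max = 622·π·2.9³/(8·28.0·1.1404) = 47658/255.44 = 186.57 N

187 N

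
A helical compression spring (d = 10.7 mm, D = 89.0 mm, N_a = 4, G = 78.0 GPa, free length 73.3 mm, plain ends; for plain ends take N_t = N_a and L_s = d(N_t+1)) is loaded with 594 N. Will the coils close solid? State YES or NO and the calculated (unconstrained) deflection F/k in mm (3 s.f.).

NO, δ = 13.1 mm

k = Gd⁴/(8D³N_a) = (78.0×10³)(10.7⁴)/(8·89.0³·4) = 45.322 N/mm
N_t = 4; L_s = 10.7·5 = 53.5 mm; δ_solid = L₀ − L_s = 73.3 − 53.5 = 19.8 mm
δ = F/k = 594/45.322 = 13.106 mm
δ < δ_solid → spring does not go solid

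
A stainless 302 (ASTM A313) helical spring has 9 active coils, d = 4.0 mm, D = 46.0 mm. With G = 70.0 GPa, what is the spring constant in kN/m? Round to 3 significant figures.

k = Gd⁴/(8D³N_a) = (70.0×10³ × 4.0⁴) / (8 × 46.0³ × 9)
  = 1.792e+07 / 7.00819e+06 = 2.557 N/mm

2.56 kN/m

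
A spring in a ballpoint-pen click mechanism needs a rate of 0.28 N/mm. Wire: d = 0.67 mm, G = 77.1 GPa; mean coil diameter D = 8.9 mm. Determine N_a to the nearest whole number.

N_a = Gd⁴/(8D³k) = (77.1×10³ × 0.67⁴)/(8 × 8.9³ × 0.28)
    = 15536.5 / 1579.13 = 9.839 → 10 coils

10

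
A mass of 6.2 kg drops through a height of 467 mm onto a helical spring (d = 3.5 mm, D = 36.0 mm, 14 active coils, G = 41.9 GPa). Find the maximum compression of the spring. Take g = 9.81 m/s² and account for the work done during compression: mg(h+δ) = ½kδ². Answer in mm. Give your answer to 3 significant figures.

k = Gd⁴/(8D³N_a) = (41.9×10³)(3.5⁴)/(8·36.0³·14) = 1.2033 N/mm
W = mg = 6.2 × 9.81 = 60.822 N
½kδ² − Wδ − Wh = 0 → δ = (W + √(W² + 2kWh))/k
δ = (60.822 + √(3699.3 + 68354.7))/1.2033 = (60.822 + 268.43)/1.2033 = 273.63 mm

274 mm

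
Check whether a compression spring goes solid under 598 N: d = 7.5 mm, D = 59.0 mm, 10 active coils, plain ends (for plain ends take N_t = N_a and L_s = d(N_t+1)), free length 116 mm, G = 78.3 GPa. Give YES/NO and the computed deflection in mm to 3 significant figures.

k = Gd⁴/(8D³N_a) = (78.3×10³)(7.5⁴)/(8·59.0³·10) = 15.079 N/mm
N_t = 10; L_s = 7.5·11 = 82.5 mm; δ_solid = L₀ − L_s = 116 − 82.5 = 33.5 mm
δ = F/k = 598/15.079 = 39.659 mm
δ ≥ δ_solid → spring goes solid

YES, δ = 39.7 mm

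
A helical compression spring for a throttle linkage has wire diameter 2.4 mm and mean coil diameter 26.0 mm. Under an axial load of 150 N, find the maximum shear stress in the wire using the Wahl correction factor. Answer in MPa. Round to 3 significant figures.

814 MPa

Spring index C = D/d = 26.0/2.4 = 10.8333
K_W = (4C−1)/(4C−4) + 0.615/C = 42.333/39.333 + 0.0568 = 1.1330
τ₀ = 8FD/(πd³) = 8·150·26.0/(π·2.4³) = 31200/43.429 = 718.41 MPa
τ_max = K·τ₀ = 1.1330 × 718.41 = 813.98 MPa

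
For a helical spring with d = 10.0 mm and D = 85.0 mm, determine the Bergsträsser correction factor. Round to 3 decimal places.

C = D/d = 85.0/10.0 = 8.5000
K_B = (4C+2)/(4C−3) = 36.000/31.000 = 1.1613

1.161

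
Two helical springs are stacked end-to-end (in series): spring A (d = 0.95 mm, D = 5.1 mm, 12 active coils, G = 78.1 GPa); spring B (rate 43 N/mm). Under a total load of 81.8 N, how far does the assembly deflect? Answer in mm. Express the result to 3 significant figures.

18.3 mm

k_A = Gd⁴/(8D³N_a) = (78.1×10³)(0.95⁴)/(8·5.1³·12) = 4.9953 N/mm
Series: 1/k_eq = 1/4.9953 + 1/43 = 0.22344; k_eq = 4.4754 N/mm
δ = F/k_eq = 81.8/4.4754 = 18.278 mm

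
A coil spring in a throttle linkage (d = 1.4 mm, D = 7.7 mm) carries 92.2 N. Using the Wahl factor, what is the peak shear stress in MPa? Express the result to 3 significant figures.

Spring index C = D/d = 7.7/1.4 = 5.5000
K_W = (4C−1)/(4C−4) + 0.615/C = 21.000/18.000 + 0.1118 = 1.2785
τ₀ = 8FD/(πd³) = 8·92.2·7.7/(π·1.4³) = 5679.52/8.6205 = 658.84 MPa
τ_max = K·τ₀ = 1.2785 × 658.84 = 842.31 MPa

842 MPa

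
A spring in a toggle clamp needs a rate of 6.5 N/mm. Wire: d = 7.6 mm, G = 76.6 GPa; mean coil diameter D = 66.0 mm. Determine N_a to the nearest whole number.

17

N_a = Gd⁴/(8D³k) = (76.6×10³ × 7.6⁴)/(8 × 66.0³ × 6.5)
    = 2.55554e+08 / 1.49498e+07 = 17.09 → 17 coils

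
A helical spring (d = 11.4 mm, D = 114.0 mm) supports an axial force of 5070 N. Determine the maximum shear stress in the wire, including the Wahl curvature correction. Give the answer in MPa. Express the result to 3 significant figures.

Spring index C = D/d = 114.0/11.4 = 10.0000
K_W = (4C−1)/(4C−4) + 0.615/C = 39.000/36.000 + 0.0615 = 1.1448
τ₀ = 8FD/(πd³) = 8·5070·114.0/(π·11.4³) = 4.62384e+06/4654.4 = 993.43 MPa
τ_max = K·τ₀ = 1.1448 × 993.43 = 1137.3 MPa

1140 MPa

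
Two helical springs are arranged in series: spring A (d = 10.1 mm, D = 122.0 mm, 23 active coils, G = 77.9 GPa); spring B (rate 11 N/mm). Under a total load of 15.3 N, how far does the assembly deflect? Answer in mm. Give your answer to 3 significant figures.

k_A = Gd⁴/(8D³N_a) = (77.9×10³)(10.1⁴)/(8·122.0³·23) = 2.4262 N/mm
Series: 1/k_eq = 1/2.4262 + 1/11 = 0.50308; k_eq = 1.9878 N/mm
δ = F/k_eq = 15.3/1.9878 = 7.6971 mm

7.70 mm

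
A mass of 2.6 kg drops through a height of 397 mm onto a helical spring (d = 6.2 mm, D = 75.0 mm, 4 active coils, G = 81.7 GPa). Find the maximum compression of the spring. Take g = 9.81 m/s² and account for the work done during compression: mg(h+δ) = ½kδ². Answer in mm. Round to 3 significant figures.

k = Gd⁴/(8D³N_a) = (81.7×10³)(6.2⁴)/(8·75.0³·4) = 8.9424 N/mm
W = mg = 2.6 × 9.81 = 25.506 N
½kδ² − Wδ − Wh = 0 → δ = (W + √(W² + 2kWh))/k
δ = (25.506 + √(650.56 + 181100))/8.9424 = (25.506 + 426.32)/8.9424 = 50.526 mm

50.5 mm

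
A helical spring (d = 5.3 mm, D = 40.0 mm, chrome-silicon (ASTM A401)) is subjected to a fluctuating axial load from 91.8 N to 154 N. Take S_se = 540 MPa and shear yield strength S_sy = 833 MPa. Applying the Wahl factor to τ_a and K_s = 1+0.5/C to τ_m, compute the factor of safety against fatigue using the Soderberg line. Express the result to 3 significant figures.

6.46

C = D/d = 40.0/5.3 = 7.5472; K_W = (4C−1)/(4C−4)+0.615/C = 1.1960; K_s = 1+0.5/C = 1.0662
F_a = (F_max−F_min)/2 = 31.1 N; F_m = (F_max+F_min)/2 = 122.9 N
τ_a = K_W·8F_aD/(πd³) = 1.1960 × 21.278 = 25.449 MPa
τ_m = K_s·8F_mD/(πd³) = 1.0662 × 84.086 = 89.657 MPa
Soderberg: 1/n_f = τ_a/S_se + τ_m/S_sy = 25.449/540 + 89.657/833 = 0.04713 + 0.10763 = 0.15476
n_f = 1/0.15476 = 6.462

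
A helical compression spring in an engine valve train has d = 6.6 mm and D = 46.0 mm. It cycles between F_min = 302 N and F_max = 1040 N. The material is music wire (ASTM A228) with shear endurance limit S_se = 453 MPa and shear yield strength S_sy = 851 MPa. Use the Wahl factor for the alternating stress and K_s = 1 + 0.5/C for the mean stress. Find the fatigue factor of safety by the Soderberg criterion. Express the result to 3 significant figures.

C = D/d = 46.0/6.6 = 6.9697; K_W = (4C−1)/(4C−4)+0.615/C = 1.2139; K_s = 1+0.5/C = 1.0717
F_a = (F_max−F_min)/2 = 369 N; F_m = (F_max+F_min)/2 = 671 N
τ_a = K_W·8F_aD/(πd³) = 1.2139 × 150.35 = 182.5 MPa
τ_m = K_s·8F_mD/(πd³) = 1.0717 × 273.39 = 293.01 MPa
Soderberg: 1/n_f = τ_a/S_se + τ_m/S_sy = 182.5/453 + 293.01/851 = 0.40287 + 0.34431 = 0.74718
n_f = 1/0.74718 = 1.338

1.34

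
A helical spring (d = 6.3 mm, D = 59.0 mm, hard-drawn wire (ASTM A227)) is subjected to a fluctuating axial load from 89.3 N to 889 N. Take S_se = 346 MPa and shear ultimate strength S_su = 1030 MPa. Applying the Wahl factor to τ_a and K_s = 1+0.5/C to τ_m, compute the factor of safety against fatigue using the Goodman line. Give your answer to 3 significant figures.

0.907

C = D/d = 59.0/6.3 = 9.3651; K_W = (4C−1)/(4C−4)+0.615/C = 1.1553; K_s = 1+0.5/C = 1.0534
F_a = (F_max−F_min)/2 = 399.85 N; F_m = (F_max+F_min)/2 = 489.15 N
τ_a = K_W·8F_aD/(πd³) = 1.1553 × 240.25 = 277.57 MPa
τ_m = K_s·8F_mD/(πd³) = 1.0534 × 293.91 = 309.6 MPa
Goodman: 1/n_f = τ_a/S_se + τ_m/S_su = 277.57/346 + 309.6/1030 = 0.80223 + 0.30058 = 1.1028
n_f = 1/1.1028 = 0.9068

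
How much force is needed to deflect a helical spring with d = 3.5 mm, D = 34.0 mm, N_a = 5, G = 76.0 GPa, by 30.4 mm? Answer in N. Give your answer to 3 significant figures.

221 N

k = Gd⁴/(8D³N_a) = (76.0×10³)(3.5⁴)/(8·34.0³·5) = 7.2542 N/mm
F = k·δ = 7.2542 × 30.4 = 220.53 N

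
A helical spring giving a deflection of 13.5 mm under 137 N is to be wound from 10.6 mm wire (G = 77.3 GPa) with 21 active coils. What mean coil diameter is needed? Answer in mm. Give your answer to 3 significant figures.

83.0 mm

Required rate k = F/δ = 137/13.5 = 10.148 N/mm
D = (Gd⁴/(8N_a·k))^(1/3) = (77.3×10³·10.6⁴/(8·21·10.148))^(1/3)
  = (572410)^(1/3) = 83.0301 mm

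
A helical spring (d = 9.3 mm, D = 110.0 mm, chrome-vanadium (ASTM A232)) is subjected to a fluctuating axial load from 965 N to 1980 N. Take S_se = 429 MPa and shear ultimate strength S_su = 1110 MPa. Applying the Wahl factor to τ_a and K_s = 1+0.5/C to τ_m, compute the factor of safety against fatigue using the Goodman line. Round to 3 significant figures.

C = D/d = 110.0/9.3 = 11.8280; K_W = (4C−1)/(4C−4)+0.615/C = 1.1213; K_s = 1+0.5/C = 1.0423
F_a = (F_max−F_min)/2 = 507.5 N; F_m = (F_max+F_min)/2 = 1472.5 N
τ_a = K_W·8F_aD/(πd³) = 1.1213 × 176.73 = 198.16 MPa
τ_m = K_s·8F_mD/(πd³) = 1.0423 × 512.79 = 534.47 MPa
Goodman: 1/n_f = τ_a/S_se + τ_m/S_su = 198.16/429 + 534.47/1110 = 0.46192 + 0.48150 = 0.94342
n_f = 1/0.94342 = 1.06

1.06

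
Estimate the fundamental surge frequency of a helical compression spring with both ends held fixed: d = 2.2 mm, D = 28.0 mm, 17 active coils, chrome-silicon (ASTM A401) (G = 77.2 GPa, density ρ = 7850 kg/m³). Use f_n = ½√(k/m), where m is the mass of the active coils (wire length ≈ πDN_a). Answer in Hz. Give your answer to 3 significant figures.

k = Gd⁴/(8D³N_a) = (77.2×10³)(2.2⁴)/(8·28.0³·17) = 0.60575 N/mm = 605.75 N/m
Wire length L = πDN_a = π·28.0·17 = 1495.4 mm
m = ρ·(πd²/4)·L = 7850 × 3.8013×10⁻⁶ m² × 1.4954 m = 0.044623 kg
f_n = ½√(k/m) = 0.5·√(605.75/0.044623) = 0.5·√(13575) = 58.255 Hz

58.3 Hz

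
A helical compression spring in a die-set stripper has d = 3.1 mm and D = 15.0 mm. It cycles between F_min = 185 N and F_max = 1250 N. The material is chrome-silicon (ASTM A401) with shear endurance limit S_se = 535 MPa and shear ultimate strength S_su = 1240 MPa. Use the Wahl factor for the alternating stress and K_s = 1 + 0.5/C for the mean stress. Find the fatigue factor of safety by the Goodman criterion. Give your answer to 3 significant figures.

C = D/d = 15.0/3.1 = 4.8387; K_W = (4C−1)/(4C−4)+0.615/C = 1.3225; K_s = 1+0.5/C = 1.1033
F_a = (F_max−F_min)/2 = 532.5 N; F_m = (F_max+F_min)/2 = 717.5 N
τ_a = K_W·8F_aD/(πd³) = 1.3225 × 682.76 = 902.93 MPa
τ_m = K_s·8F_mD/(πd³) = 1.1033 × 919.96 = 1015 MPa
Goodman: 1/n_f = τ_a/S_se + τ_m/S_su = 902.93/535 + 1015/1240 = 1.68772 + 0.81857 = 2.5063
n_f = 1/2.5063 = 0.399

0.399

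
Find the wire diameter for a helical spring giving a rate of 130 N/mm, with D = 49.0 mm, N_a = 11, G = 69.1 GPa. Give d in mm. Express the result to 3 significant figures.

d = (8D³N_a·k / G)^(1/4) = (8·49.0³·11·130 / (69.1×10³))^0.25
  = (19478)^0.25 = 11.8136 mm

11.8 mm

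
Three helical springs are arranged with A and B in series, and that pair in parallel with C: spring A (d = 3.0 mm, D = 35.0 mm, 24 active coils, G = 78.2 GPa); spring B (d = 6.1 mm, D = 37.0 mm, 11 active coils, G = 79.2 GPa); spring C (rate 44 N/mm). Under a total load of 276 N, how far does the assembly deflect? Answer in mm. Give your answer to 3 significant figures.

k_A = Gd⁴/(8D³N_a) = (78.2×10³)(3.0⁴)/(8·35.0³·24) = 0.76946 N/mm
k_B = Gd⁴/(8D³N_a) = (79.2×10³)(6.1⁴)/(8·37.0³·11) = 24.601 N/mm
Springs A,B series: k_AB = 1/(1/0.76946+1/24.601) = 0.74612 N/mm; parallel with C: k_eq = 0.74612+44 = 44.746 N/mm
δ = F/k_eq = 276/44.746 = 6.1681 mm

6.17 mm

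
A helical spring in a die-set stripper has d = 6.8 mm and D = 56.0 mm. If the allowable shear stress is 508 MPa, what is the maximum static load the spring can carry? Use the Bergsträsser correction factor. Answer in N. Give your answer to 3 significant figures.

C = D/d = 56.0/6.8 = 8.2353
K_B = (4C+2)/(4C−3) = 34.941/29.941 = 1.1670
τ_max = K·8FD/(πd³) → F_max = τ_allow·πd³/(8DK)
F_max = 508·π·6.8³/(8·56.0·1.1670) = 5.0181e+05/522.81 = 959.83 N

960 N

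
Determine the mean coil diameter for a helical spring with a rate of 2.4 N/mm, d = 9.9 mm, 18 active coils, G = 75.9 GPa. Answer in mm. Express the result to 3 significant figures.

128 mm

D = (Gd⁴/(8N_a·k))^(1/3) = (75.9×10³·9.9⁴/(8·18·2.4))^(1/3)
  = (2.10964e+06)^(1/3) = 128.2536 mm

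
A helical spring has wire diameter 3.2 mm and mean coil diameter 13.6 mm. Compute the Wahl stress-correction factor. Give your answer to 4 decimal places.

C = D/d = 13.6/3.2 = 4.2500
K_W = (4C−1)/(4C−4) + 0.615/C = 16.000/13.000 + 0.1447 = 1.3755

1.3755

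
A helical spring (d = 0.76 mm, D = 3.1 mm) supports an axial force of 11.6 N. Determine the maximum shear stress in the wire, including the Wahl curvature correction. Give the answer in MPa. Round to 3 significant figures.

291 MPa

Spring index C = D/d = 3.1/0.76 = 4.0789
K_W = (4C−1)/(4C−4) + 0.615/C = 15.316/12.316 + 0.1508 = 1.3944
τ₀ = 8FD/(πd³) = 8·11.6·3.1/(π·0.76³) = 287.68/1.3791 = 208.6 MPa
τ_max = K·τ₀ = 1.3944 × 208.6 = 290.87 MPa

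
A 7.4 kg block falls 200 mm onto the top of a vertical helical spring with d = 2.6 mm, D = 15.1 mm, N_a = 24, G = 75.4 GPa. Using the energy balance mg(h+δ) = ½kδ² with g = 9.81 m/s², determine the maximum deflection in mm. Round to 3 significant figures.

89.9 mm

k = Gd⁴/(8D³N_a) = (75.4×10³)(2.6⁴)/(8·15.1³·24) = 5.2123 N/mm
W = mg = 7.4 × 9.81 = 72.594 N
½kδ² − Wδ − Wh = 0 → δ = (W + √(W² + 2kWh))/k
δ = (72.594 + √(5269.9 + 151354))/5.2123 = (72.594 + 395.76)/5.2123 = 89.854 mm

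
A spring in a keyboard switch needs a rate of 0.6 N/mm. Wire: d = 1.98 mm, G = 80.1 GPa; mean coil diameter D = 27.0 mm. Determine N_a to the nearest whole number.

N_a = Gd⁴/(8D³k) = (80.1×10³ × 1.98⁴)/(8 × 27.0³ × 0.6)
    = 1.2311e+06 / 94478.4 = 13.03 → 13 coils

13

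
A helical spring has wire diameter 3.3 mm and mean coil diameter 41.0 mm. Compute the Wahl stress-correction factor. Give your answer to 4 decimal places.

C = D/d = 41.0/3.3 = 12.4242
K_W = (4C−1)/(4C−4) + 0.615/C = 48.697/45.697 + 0.0495 = 1.1151

1.1151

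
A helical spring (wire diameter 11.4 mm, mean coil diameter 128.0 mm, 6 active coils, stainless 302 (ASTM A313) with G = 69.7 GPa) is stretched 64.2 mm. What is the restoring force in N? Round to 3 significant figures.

k = Gd⁴/(8D³N_a) = (69.7×10³)(11.4⁴)/(8·128.0³·6) = 11.694 N/mm
F = k·δ = 11.694 × 64.2 = 750.79 N

751 N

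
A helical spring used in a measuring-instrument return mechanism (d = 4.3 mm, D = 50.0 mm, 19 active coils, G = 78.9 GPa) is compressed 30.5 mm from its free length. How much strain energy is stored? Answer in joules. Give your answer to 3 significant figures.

0.660 J

k = Gd⁴/(8D³N_a) = (78.9×10³)(4.3⁴)/(8·50.0³·19) = 1.4197 N/mm
U = ½kδ² = 0.5 × 1.4197 × 30.5² = 660.34 N·mm = 0.66034 J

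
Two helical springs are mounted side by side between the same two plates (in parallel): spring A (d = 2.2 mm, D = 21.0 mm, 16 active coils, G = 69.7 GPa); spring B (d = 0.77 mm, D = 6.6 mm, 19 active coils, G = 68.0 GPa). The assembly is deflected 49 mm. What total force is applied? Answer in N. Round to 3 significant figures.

94.3 N

k_A = Gd⁴/(8D³N_a) = (69.7×10³)(2.2⁴)/(8·21.0³·16) = 1.3774 N/mm
k_B = Gd⁴/(8D³N_a) = (68.0×10³)(0.77⁴)/(8·6.6³·19) = 0.54701 N/mm
Parallel: k_eq = 1.3774 + 0.54701 = 1.9244 N/mm
F = k_eq·δ = 1.9244·49 = 94.295 N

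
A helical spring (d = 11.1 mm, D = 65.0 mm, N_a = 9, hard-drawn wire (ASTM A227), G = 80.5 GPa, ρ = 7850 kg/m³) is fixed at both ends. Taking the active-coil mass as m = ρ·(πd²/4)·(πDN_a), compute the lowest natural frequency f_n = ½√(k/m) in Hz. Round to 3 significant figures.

105 Hz

k = Gd⁴/(8D³N_a) = (80.5×10³)(11.1⁴)/(8·65.0³·9) = 61.804 N/mm = 61804 N/m
Wire length L = πDN_a = π·65.0·9 = 1837.8 mm
m = ρ·(πd²/4)·L = 7850 × 96.769×10⁻⁶ m² × 1.8378 m = 1.3961 kg
f_n = ½√(k/m) = 0.5·√(61804/1.3961) = 0.5·√(44269) = 105.2 Hz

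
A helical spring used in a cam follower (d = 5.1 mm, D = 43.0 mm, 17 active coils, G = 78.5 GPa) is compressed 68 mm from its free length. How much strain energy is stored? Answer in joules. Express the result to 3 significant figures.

k = Gd⁴/(8D³N_a) = (78.5×10³)(5.1⁴)/(8·43.0³·17) = 4.9114 N/mm
U = ½kδ² = 0.5 × 4.9114 × 68² = 11355 N·mm = 11.355 J

11.4 J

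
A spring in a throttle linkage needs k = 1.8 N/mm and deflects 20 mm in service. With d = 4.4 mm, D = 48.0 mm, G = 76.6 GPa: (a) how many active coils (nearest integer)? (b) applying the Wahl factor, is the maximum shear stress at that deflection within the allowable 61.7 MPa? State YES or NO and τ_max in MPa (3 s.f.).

(a) 18 coils; (b) YES, τ_max = 58.6 MPa

N_a = Gd⁴/(8D³k) = (76.6×10³)(4.4⁴)/(8·48.0³·1.8) = 18.03 → N_a = 18
Actual rate k = Gd⁴/(8D³·18) = 1.8028 N/mm
Working load F = kδ = 1.8028·20 = 36.056 N
C = 48.0/4.4 = 10.9091; K_W = (4C−1)/(4C−4)+0.615/C = 1.1321
τ_max = K_W·8FD/(πd³) = 1.1321·51.738 = 58.57 MPa
τ_max ≤ 61.7 MPa → acceptable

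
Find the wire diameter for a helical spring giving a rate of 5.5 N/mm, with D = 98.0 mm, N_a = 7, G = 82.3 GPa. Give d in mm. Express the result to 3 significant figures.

7.70 mm

d = (8D³N_a·k / G)^(1/4) = (8·98.0³·7·5.5 / (82.3×10³))^0.25
  = (3522.3)^0.25 = 7.7038 mm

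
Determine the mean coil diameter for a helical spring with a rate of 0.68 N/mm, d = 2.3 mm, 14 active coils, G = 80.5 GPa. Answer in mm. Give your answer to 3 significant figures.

D = (Gd⁴/(8N_a·k))^(1/3) = (80.5×10³·2.3⁴/(8·14·0.68))^(1/3)
  = (29578.8)^(1/3) = 30.9262 mm

30.9 mm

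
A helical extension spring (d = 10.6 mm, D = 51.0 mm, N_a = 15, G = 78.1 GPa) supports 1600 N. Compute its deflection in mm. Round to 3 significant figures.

25.8 mm

k = Gd⁴/(8D³N_a) = (78.1×10³)(10.6⁴)/(8·51.0³·15) = 61.942 N/mm
δ = F/k = 1600 / 61.942 = 25.831 mm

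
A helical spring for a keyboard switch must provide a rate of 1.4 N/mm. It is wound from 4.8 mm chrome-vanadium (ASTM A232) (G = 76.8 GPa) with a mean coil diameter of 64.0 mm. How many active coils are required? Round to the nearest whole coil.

N_a = Gd⁴/(8D³k) = (76.8×10³ × 4.8⁴)/(8 × 64.0³ × 1.4)
    = 4.07686e+07 / 2.93601e+06 = 13.89 → 14 coils

14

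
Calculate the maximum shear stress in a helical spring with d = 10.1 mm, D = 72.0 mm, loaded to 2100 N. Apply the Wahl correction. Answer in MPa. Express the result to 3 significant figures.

Spring index C = D/d = 72.0/10.1 = 7.1287
K_W = (4C−1)/(4C−4) + 0.615/C = 27.515/24.515 + 0.0863 = 1.2086
τ₀ = 8FD/(πd³) = 8·2100·72.0/(π·10.1³) = 1.2096e+06/3236.8 = 373.7 MPa
τ_max = K·τ₀ = 1.2086 × 373.7 = 451.68 MPa

452 MPa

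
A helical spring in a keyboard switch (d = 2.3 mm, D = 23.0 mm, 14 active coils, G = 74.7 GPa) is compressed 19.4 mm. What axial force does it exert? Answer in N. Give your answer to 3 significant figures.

29.8 N

k = Gd⁴/(8D³N_a) = (74.7×10³)(2.3⁴)/(8·23.0³·14) = 1.534 N/mm
F = k·δ = 1.534 × 19.4 = 29.76 N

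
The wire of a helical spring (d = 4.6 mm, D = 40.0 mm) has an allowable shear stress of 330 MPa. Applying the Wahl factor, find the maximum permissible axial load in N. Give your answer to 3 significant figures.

C = D/d = 40.0/4.6 = 8.6957
K_W = (4C−1)/(4C−4) + 0.615/C = 33.783/30.783 + 0.0707 = 1.1682
τ_max = K·8FD/(πd³) → F_max = τ_allow·πd³/(8DK)
F_max = 330·π·4.6³/(8·40.0·1.1682) = 1.0091e+05/373.82 = 269.95 N

270 N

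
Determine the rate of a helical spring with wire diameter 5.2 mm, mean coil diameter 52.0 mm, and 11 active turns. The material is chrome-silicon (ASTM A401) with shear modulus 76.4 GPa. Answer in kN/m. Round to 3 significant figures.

k = Gd⁴/(8D³N_a) = (76.4×10³ × 5.2⁴) / (8 × 52.0³ × 11)
  = 5.58607e+07 / 1.23735e+07 = 4.5145 N/mm

4.51 kN/m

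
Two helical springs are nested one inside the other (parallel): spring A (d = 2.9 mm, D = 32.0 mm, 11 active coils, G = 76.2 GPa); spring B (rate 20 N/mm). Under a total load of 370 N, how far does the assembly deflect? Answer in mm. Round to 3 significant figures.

k_A = Gd⁴/(8D³N_a) = (76.2×10³)(2.9⁴)/(8·32.0³·11) = 1.869 N/mm
Parallel: k_eq = 1.869 + 20 = 21.869 N/mm
δ = F/k_eq = 370/21.869 = 16.919 mm

16.9 mm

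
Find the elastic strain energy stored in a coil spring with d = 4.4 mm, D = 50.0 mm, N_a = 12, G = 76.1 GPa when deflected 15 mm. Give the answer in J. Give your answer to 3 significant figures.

0.267 J

k = Gd⁴/(8D³N_a) = (76.1×10³)(4.4⁴)/(8·50.0³·12) = 2.3769 N/mm
U = ½kδ² = 0.5 × 2.3769 × 15² = 267.4 N·mm = 0.2674 J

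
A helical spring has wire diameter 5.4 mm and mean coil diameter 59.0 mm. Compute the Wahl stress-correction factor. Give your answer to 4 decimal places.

1.1318

C = D/d = 59.0/5.4 = 10.9259
K_W = (4C−1)/(4C−4) + 0.615/C = 42.704/39.704 + 0.0563 = 1.1318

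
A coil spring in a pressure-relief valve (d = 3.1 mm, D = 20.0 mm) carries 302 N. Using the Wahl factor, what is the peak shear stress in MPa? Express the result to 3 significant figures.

637 MPa

Spring index C = D/d = 20.0/3.1 = 6.4516
K_W = (4C−1)/(4C−4) + 0.615/C = 24.806/21.806 + 0.0953 = 1.2329
τ₀ = 8FD/(πd³) = 8·302·20.0/(π·3.1³) = 48320/93.591 = 516.29 MPa
τ_max = K·τ₀ = 1.2329 × 516.29 = 636.53 MPa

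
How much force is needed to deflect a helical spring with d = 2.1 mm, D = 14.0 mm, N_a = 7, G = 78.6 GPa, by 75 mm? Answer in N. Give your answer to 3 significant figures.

k = Gd⁴/(8D³N_a) = (78.6×10³)(2.1⁴)/(8·14.0³·7) = 9.9478 N/mm
F = k·δ = 9.9478 × 75 = 746.09 N

746 N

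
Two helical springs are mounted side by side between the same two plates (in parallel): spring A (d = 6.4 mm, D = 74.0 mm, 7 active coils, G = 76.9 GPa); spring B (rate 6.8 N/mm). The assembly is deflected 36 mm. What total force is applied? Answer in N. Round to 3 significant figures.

449 N

k_A = Gd⁴/(8D³N_a) = (76.9×10³)(6.4⁴)/(8·74.0³·7) = 5.6854 N/mm
Parallel: k_eq = 5.6854 + 6.8 = 12.485 N/mm
F = k_eq·δ = 12.485·36 = 449.48 N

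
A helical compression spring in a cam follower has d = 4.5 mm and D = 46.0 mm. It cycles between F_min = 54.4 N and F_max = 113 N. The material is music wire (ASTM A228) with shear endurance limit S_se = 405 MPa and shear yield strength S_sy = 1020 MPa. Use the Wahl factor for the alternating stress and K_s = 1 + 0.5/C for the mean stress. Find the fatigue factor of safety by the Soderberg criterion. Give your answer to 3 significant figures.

C = D/d = 46.0/4.5 = 10.2222; K_W = (4C−1)/(4C−4)+0.615/C = 1.1415; K_s = 1+0.5/C = 1.0489
F_a = (F_max−F_min)/2 = 29.3 N; F_m = (F_max+F_min)/2 = 83.7 N
τ_a = K_W·8F_aD/(πd³) = 1.1415 × 37.664 = 42.993 MPa
τ_m = K_s·8F_mD/(πd³) = 1.0489 × 107.59 = 112.86 MPa
Soderberg: 1/n_f = τ_a/S_se + τ_m/S_sy = 42.993/405 + 112.86/1020 = 0.10616 + 0.11064 = 0.2168
n_f = 1/0.2168 = 4.613

4.61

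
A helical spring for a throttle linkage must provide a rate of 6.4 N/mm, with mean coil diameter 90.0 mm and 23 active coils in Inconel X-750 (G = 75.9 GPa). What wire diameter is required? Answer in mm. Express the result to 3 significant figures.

d = (8D³N_a·k / G)^(1/4) = (8·90.0³·23·6.4 / (75.9×10³))^0.25
  = (11311)^0.25 = 10.3127 mm

10.3 mm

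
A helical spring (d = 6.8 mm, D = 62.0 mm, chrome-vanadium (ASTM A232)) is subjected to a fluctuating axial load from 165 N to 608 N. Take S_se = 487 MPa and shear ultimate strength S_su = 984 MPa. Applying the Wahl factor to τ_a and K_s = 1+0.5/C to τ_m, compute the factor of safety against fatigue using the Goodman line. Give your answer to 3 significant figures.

C = D/d = 62.0/6.8 = 9.1176; K_W = (4C−1)/(4C−4)+0.615/C = 1.1598; K_s = 1+0.5/C = 1.0548
F_a = (F_max−F_min)/2 = 221.5 N; F_m = (F_max+F_min)/2 = 386.5 N
τ_a = K_W·8F_aD/(πd³) = 1.1598 × 111.22 = 129 MPa
τ_m = K_s·8F_mD/(πd³) = 1.0548 × 194.07 = 204.71 MPa
Goodman: 1/n_f = τ_a/S_se + τ_m/S_su = 129/487 + 204.71/984 = 0.26488 + 0.20804 = 0.47292
n_f = 1/0.47292 = 2.115

2.11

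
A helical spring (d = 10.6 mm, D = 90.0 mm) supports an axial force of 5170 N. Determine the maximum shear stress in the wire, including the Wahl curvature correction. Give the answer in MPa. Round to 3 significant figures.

Spring index C = D/d = 90.0/10.6 = 8.4906
K_W = (4C−1)/(4C−4) + 0.615/C = 32.962/29.962 + 0.0724 = 1.1726
τ₀ = 8FD/(πd³) = 8·5170·90.0/(π·10.6³) = 3.7224e+06/3741.7 = 994.85 MPa
τ_max = K·τ₀ = 1.1726 × 994.85 = 1166.5 MPa

1170 MPa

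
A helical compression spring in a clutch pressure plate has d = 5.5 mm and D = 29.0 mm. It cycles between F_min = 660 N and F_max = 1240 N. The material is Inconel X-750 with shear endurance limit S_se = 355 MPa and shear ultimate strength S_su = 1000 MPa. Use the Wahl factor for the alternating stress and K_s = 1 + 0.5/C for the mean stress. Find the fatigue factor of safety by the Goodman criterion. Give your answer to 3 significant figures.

1.08

C = D/d = 29.0/5.5 = 5.2727; K_W = (4C−1)/(4C−4)+0.615/C = 1.2922; K_s = 1+0.5/C = 1.0948
F_a = (F_max−F_min)/2 = 290 N; F_m = (F_max+F_min)/2 = 950 N
τ_a = K_W·8F_aD/(πd³) = 1.2922 × 128.72 = 166.33 MPa
τ_m = K_s·8F_mD/(πd³) = 1.0948 × 421.67 = 461.66 MPa
Goodman: 1/n_f = τ_a/S_se + τ_m/S_su = 166.33/355 + 461.66/1000 = 0.46853 + 0.46166 = 0.93019
n_f = 1/0.93019 = 1.075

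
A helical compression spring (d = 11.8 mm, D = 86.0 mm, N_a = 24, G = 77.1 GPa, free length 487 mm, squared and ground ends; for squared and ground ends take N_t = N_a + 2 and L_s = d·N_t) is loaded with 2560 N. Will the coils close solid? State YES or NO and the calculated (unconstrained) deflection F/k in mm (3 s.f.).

YES, δ = 209 mm

k = Gd⁴/(8D³N_a) = (77.1×10³)(11.8⁴)/(8·86.0³·24) = 12.24 N/mm
N_t = 26; L_s = 11.8·26 = 306.8 mm; δ_solid = L₀ − L_s = 487 − 306.8 = 180.2 mm
δ = F/k = 2560/12.24 = 209.15 mm
δ ≥ δ_solid → spring goes solid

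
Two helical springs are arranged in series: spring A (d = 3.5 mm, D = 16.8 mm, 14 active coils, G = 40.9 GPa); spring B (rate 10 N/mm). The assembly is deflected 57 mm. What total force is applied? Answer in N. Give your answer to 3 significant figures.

k_A = Gd⁴/(8D³N_a) = (40.9×10³)(3.5⁴)/(8·16.8³·14) = 11.557 N/mm
Series: 1/k_eq = 1/11.557 + 1/10 = 0.18653; k_eq = 5.3612 N/mm
F = k_eq·δ = 5.3612·57 = 305.59 N

306 N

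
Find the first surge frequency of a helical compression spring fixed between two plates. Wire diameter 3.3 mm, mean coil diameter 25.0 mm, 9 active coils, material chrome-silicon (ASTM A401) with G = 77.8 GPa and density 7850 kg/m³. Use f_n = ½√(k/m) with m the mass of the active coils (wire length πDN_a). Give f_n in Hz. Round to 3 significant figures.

k = Gd⁴/(8D³N_a) = (77.8×10³)(3.3⁴)/(8·25.0³·9) = 8.2013 N/mm = 8201.3 N/m
Wire length L = πDN_a = π·25.0·9 = 706.86 mm
m = ρ·(πd²/4)·L = 7850 × 8.553×10⁻⁶ m² × 0.70686 m = 0.047459 kg
f_n = ½√(k/m) = 0.5·√(8201.3/0.047459) = 0.5·√(1.7281e+05) = 207.85 Hz

208 Hz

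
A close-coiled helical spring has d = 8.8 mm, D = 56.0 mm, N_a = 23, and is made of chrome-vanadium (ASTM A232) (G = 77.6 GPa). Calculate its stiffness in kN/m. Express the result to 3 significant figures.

14.4 kN/m

k = Gd⁴/(8D³N_a) = (77.6×10³ × 8.8⁴) / (8 × 56.0³ × 23)
  = 4.65364e+08 / 3.23133e+07 = 14.402 N/mm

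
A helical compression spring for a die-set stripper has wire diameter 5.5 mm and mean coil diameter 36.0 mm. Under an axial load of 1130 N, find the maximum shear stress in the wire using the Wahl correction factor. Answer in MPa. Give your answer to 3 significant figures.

765 MPa

Spring index C = D/d = 36.0/5.5 = 6.5455
K_W = (4C−1)/(4C−4) + 0.615/C = 25.182/22.182 + 0.0940 = 1.2292
τ₀ = 8FD/(πd³) = 8·1130·36.0/(π·5.5³) = 325440/522.68 = 622.63 MPa
τ_max = K·τ₀ = 1.2292 × 622.63 = 765.34 MPa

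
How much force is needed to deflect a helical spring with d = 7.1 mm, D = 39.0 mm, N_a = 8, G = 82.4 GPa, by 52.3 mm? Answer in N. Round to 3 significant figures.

2880 N

k = Gd⁴/(8D³N_a) = (82.4×10³)(7.1⁴)/(8·39.0³·8) = 55.155 N/mm
F = k·δ = 55.155 × 52.3 = 2884.6 N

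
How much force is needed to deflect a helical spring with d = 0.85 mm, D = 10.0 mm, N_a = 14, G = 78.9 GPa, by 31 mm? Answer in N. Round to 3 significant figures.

k = Gd⁴/(8D³N_a) = (78.9×10³)(0.85⁴)/(8·10.0³·14) = 0.36773 N/mm
F = k·δ = 0.36773 × 31 = 11.4 N

11.4 N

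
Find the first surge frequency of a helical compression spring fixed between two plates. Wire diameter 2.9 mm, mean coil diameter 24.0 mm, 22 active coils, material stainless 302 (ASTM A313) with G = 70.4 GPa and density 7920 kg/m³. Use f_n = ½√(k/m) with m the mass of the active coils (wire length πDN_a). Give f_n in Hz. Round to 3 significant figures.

76.8 Hz

k = Gd⁴/(8D³N_a) = (70.4×10³)(2.9⁴)/(8·24.0³·22) = 2.0465 N/mm = 2046.5 N/m
Wire length L = πDN_a = π·24.0·22 = 1658.8 mm
m = ρ·(πd²/4)·L = 7920 × 6.6052×10⁻⁶ m² × 1.6588 m = 0.086775 kg
f_n = ½√(k/m) = 0.5·√(2046.5/0.086775) = 0.5·√(23584) = 76.786 Hz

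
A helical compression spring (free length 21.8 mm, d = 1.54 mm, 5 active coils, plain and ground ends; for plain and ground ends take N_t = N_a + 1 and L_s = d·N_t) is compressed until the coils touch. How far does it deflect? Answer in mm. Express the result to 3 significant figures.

N_t = 6; L_s = 1.54·6 = 9.24 mm
δ_solid = L₀ − L_s = 21.8 − 9.24 = 12.56 mm

12.6 mm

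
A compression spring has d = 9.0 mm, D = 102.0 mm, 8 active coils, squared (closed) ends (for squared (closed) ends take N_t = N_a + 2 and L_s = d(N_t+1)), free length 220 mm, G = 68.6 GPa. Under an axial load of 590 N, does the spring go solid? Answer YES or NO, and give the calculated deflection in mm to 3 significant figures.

NO, δ = 89.0 mm

k = Gd⁴/(8D³N_a) = (68.6×10³)(9.0⁴)/(8·102.0³·8) = 6.6269 N/mm
N_t = 10; L_s = 9.0·11 = 99 mm; δ_solid = L₀ − L_s = 220 − 99 = 121 mm
δ = F/k = 590/6.6269 = 89.03 mm
δ < δ_solid → spring does not go solid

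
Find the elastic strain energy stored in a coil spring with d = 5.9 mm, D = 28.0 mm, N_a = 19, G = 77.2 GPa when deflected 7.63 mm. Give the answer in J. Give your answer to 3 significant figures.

k = Gd⁴/(8D³N_a) = (77.2×10³)(5.9⁴)/(8·28.0³·19) = 28.035 N/mm
U = ½kδ² = 0.5 × 28.035 × 7.63² = 816.07 N·mm = 0.81607 J

0.816 J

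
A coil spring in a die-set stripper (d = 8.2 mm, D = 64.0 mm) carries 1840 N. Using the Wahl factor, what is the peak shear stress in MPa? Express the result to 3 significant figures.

Spring index C = D/d = 64.0/8.2 = 7.8049
K_W = (4C−1)/(4C−4) + 0.615/C = 30.220/27.220 + 0.0788 = 1.1890
τ₀ = 8FD/(πd³) = 8·1840·64.0/(π·8.2³) = 942080/1732.2 = 543.87 MPa
τ_max = K·τ₀ = 1.1890 × 543.87 = 646.67 MPa

647 MPa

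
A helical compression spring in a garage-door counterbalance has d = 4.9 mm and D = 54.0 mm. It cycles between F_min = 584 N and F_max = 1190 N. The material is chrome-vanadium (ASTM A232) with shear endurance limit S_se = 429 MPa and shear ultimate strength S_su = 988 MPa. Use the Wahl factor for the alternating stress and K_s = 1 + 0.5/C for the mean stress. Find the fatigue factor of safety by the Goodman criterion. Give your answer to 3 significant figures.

0.493

C = D/d = 54.0/4.9 = 11.0204; K_W = (4C−1)/(4C−4)+0.615/C = 1.1307; K_s = 1+0.5/C = 1.0454
F_a = (F_max−F_min)/2 = 303 N; F_m = (F_max+F_min)/2 = 887 N
τ_a = K_W·8F_aD/(πd³) = 1.1307 × 354.15 = 400.42 MPa
τ_m = K_s·8F_mD/(πd³) = 1.0454 × 1036.7 = 1083.8 MPa
Goodman: 1/n_f = τ_a/S_se + τ_m/S_su = 400.42/429 + 1083.8/988 = 0.93338 + 1.09694 = 2.0303
n_f = 1/2.0303 = 0.4925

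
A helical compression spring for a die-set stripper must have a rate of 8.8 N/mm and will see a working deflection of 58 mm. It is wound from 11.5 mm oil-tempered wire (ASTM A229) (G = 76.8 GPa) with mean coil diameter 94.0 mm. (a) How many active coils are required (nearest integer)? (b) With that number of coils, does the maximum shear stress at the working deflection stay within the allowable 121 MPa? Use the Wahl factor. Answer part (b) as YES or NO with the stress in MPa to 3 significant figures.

N_a = Gd⁴/(8D³k) = (76.8×10³)(11.5⁴)/(8·94.0³·8.8) = 22.97 → N_a = 23
Actual rate k = Gd⁴/(8D³·23) = 8.7892 N/mm
Working load F = kδ = 8.7892·58 = 509.78 N
C = 94.0/11.5 = 8.1739; K_W = (4C−1)/(4C−4)+0.615/C = 1.1798
τ_max = K_W·8FD/(πd³) = 1.1798·80.233 = 94.658 MPa
τ_max ≤ 121 MPa → acceptable

(a) 23 coils; (b) YES, τ_max = 94.7 MPa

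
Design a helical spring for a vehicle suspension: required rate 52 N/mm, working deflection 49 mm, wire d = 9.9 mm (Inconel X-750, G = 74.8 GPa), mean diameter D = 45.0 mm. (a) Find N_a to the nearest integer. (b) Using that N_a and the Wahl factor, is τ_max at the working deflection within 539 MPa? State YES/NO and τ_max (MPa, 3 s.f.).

N_a = Gd⁴/(8D³k) = (74.8×10³)(9.9⁴)/(8·45.0³·52) = 18.95 → N_a = 19
Actual rate k = Gd⁴/(8D³·19) = 51.875 N/mm
Working load F = kδ = 51.875·49 = 2541.9 N
C = 45.0/9.9 = 4.5455; K_W = (4C−1)/(4C−4)+0.615/C = 1.3468
τ_max = K_W·8FD/(πd³) = 1.3468·300.2 = 404.32 MPa
τ_max ≤ 539 MPa → acceptable

(a) 19 coils; (b) YES, τ_max = 404 MPa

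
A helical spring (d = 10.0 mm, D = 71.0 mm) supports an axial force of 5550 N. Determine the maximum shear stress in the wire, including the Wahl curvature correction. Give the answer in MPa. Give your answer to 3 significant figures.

1210 MPa

Spring index C = D/d = 71.0/10.0 = 7.1000
K_W = (4C−1)/(4C−4) + 0.615/C = 27.400/24.400 + 0.0866 = 1.2096
τ₀ = 8FD/(πd³) = 8·5550·71.0/(π·10.0³) = 3.1524e+06/3141.6 = 1003.4 MPa
τ_max = K·τ₀ = 1.2096 × 1003.4 = 1213.7 MPa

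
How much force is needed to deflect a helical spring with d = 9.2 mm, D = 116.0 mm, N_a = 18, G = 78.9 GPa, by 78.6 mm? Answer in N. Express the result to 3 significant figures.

198 N

k = Gd⁴/(8D³N_a) = (78.9×10³)(9.2⁴)/(8·116.0³·18) = 2.5147 N/mm
F = k·δ = 2.5147 × 78.6 = 197.66 N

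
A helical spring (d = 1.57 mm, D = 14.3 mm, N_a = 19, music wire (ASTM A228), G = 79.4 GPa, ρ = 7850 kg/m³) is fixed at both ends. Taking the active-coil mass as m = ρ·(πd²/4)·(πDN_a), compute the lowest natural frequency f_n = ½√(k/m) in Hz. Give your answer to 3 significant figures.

k = Gd⁴/(8D³N_a) = (79.4×10³)(1.57⁴)/(8·14.3³·19) = 1.0853 N/mm = 1085.3 N/m
Wire length L = πDN_a = π·14.3·19 = 853.57 mm
m = ρ·(πd²/4)·L = 7850 × 1.9359×10⁻⁶ m² × 0.85357 m = 0.012972 kg
f_n = ½√(k/m) = 0.5·√(1085.3/0.012972) = 0.5·√(83670) = 144.63 Hz

145 Hz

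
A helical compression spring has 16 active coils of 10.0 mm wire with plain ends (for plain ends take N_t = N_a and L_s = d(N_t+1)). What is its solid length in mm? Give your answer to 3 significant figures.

170 mm

plain ends: N_t = N_a = 16
L_s = d·(N_t+1) = 10.0 × 17 = 170 mm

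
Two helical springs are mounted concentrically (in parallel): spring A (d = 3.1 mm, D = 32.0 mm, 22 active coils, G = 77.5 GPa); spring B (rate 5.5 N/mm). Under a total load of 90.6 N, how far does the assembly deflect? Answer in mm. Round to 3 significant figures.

k_A = Gd⁴/(8D³N_a) = (77.5×10³)(3.1⁴)/(8·32.0³·22) = 1.241 N/mm
Parallel: k_eq = 1.241 + 5.5 = 6.741 N/mm
δ = F/k_eq = 90.6/6.741 = 13.44 mm

13.4 mm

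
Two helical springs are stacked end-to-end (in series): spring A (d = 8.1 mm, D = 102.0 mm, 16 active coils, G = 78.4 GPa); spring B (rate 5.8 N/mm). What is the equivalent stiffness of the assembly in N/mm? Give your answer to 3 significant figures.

k_A = Gd⁴/(8D³N_a) = (78.4×10³)(8.1⁴)/(8·102.0³·16) = 2.4845 N/mm
Series: 1/k_eq = 1/2.4845 + 1/5.8 = 0.5749; k_eq = 1.7394 N/mm

1.74 N/mm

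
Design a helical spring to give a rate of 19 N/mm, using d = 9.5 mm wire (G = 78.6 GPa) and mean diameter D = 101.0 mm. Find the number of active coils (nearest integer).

4

N_a = Gd⁴/(8D³k) = (78.6×10³ × 9.5⁴)/(8 × 101.0³ × 19)
    = 6.40202e+08 / 1.56606e+08 = 4.088 → 4 coils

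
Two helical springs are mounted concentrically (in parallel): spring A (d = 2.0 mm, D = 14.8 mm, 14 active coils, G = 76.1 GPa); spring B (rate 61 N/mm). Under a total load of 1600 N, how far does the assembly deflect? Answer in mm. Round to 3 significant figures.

k_A = Gd⁴/(8D³N_a) = (76.1×10³)(2.0⁴)/(8·14.8³·14) = 3.3535 N/mm
Parallel: k_eq = 3.3535 + 61 = 64.354 N/mm
δ = F/k_eq = 1600/64.354 = 24.863 mm

24.9 mm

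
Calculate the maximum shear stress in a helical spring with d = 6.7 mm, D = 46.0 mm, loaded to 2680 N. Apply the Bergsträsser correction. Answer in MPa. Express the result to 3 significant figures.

Spring index C = D/d = 46.0/6.7 = 6.8657
K_B = (4C+2)/(4C−3) = 29.463/24.463 = 1.2044
τ₀ = 8FD/(πd³) = 8·2680·46.0/(π·6.7³) = 986240/944.87 = 1043.8 MPa
τ_max = K·τ₀ = 1.2044 × 1043.8 = 1257.1 MPa

1260 MPa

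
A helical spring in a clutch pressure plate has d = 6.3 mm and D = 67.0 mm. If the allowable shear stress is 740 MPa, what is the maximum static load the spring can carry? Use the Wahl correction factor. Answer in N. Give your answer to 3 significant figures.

C = D/d = 67.0/6.3 = 10.6349
K_W = (4C−1)/(4C−4) + 0.615/C = 41.540/38.540 + 0.0578 = 1.1357
τ_max = K·8FD/(πd³) → F_max = τ_allow·πd³/(8DK)
F_max = 740·π·6.3³/(8·67.0·1.1357) = 5.813e+05/608.72 = 954.96 N

955 N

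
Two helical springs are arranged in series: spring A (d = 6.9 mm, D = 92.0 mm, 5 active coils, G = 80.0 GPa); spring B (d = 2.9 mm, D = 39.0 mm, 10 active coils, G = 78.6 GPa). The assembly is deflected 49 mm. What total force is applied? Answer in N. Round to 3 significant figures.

47.8 N

k_A = Gd⁴/(8D³N_a) = (80.0×10³)(6.9⁴)/(8·92.0³·5) = 5.8219 N/mm
k_B = Gd⁴/(8D³N_a) = (78.6×10³)(2.9⁴)/(8·39.0³·10) = 1.1715 N/mm
Series: 1/k_eq = 1/5.8219 + 1/1.1715 = 1.0254; k_eq = 0.97523 N/mm
F = k_eq·δ = 0.97523·49 = 47.786 N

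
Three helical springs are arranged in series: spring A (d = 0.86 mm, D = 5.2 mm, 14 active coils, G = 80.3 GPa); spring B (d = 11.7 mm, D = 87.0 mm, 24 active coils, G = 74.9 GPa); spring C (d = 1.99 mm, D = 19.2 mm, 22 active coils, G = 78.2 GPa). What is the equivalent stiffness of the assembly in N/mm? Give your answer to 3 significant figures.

0.683 N/mm

k_A = Gd⁴/(8D³N_a) = (80.3×10³)(0.86⁴)/(8·5.2³·14) = 2.7892 N/mm
k_B = Gd⁴/(8D³N_a) = (74.9×10³)(11.7⁴)/(8·87.0³·24) = 11.101 N/mm
k_C = Gd⁴/(8D³N_a) = (78.2×10³)(1.99⁴)/(8·19.2³·22) = 0.98447 N/mm
Series: 1/k_eq = 1/2.7892 + 1/11.101 + 1/0.98447 = 1.4644; k_eq = 0.68288 N/mm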